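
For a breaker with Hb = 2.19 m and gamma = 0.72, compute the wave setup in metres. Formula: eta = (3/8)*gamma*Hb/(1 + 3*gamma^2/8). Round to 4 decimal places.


eta = (3/8) * gamma * Hb / (1 + 3*gamma^2/8)
Numerator = (3/8) * 0.72 * 2.19 = 0.591300
Denominator = 1 + 3*0.72^2/8 = 1 + 0.194400 = 1.194400
eta = 0.591300 / 1.194400
eta = 0.4951 m

0.4951


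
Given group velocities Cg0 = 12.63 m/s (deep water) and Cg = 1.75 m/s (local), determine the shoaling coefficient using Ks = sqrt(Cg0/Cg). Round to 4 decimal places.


Ks = sqrt(Cg0 / Cg)
Ks = sqrt(12.63 / 1.75)
Ks = sqrt(7.2171)
Ks = 2.6865

2.6865


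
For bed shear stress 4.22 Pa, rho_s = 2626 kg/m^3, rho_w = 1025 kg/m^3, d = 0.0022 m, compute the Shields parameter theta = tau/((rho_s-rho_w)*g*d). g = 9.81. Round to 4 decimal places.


theta = tau / ((rho_s - rho_w) * g * d)
rho_s - rho_w = 2626 - 1025 = 1601
Denominator = 1601 * 9.81 * 0.0022 = 34.552782
theta = 4.22 / 34.552782
theta = 0.1221

0.1221


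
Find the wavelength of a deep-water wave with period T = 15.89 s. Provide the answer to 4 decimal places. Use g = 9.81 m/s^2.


L0 = g * T^2 / (2 * pi)
L0 = 9.81 * 15.89^2 / (2 * pi)
L0 = 9.81 * 252.4921 / 6.28319
L0 = 2476.9475 / 6.28319
L0 = 394.2184 m

394.2184


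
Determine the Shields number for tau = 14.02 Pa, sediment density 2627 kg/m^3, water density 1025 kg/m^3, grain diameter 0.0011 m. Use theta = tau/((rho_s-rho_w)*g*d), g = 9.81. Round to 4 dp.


theta = tau / ((rho_s - rho_w) * g * d)
rho_s - rho_w = 2627 - 1025 = 1602
Denominator = 1602 * 9.81 * 0.0011 = 17.287182
theta = 14.02 / 17.287182
theta = 0.8110

0.8110


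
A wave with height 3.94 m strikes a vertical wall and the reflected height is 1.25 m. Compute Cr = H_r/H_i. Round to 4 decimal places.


Cr = H_r / H_i
Cr = 1.25 / 3.94
Cr = 0.3173

0.3173


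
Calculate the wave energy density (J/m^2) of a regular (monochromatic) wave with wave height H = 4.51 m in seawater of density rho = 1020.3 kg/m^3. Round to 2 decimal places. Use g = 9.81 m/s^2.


E = (1/8) * rho * g * H^2
E = (1/8) * 1020.3 * 9.81 * 4.51^2
E = 0.125 * 1020.3 * 9.81 * 20.3401
E = 25448.37 J/m^2

25448.37


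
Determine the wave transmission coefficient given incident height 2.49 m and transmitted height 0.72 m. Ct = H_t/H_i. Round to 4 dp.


Ct = H_t / H_i
Ct = 0.72 / 2.49
Ct = 0.2892

0.2892


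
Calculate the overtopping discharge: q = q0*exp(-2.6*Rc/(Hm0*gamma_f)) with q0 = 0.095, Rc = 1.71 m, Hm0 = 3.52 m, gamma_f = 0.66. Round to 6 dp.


q = q0 * exp(-2.6 * Rc / (Hm0 * gamma_f))
Exponent = -2.6 * 1.71 / (3.52 * 0.66)
= -2.6 * 1.71 / 2.3232
= -1.913740
exp(-1.913740) = 0.147528
q = 0.095 * 0.147528
q = 0.014015 m^3/s/m

0.014015


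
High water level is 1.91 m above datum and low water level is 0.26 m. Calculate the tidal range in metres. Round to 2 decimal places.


Tidal range = High water - Low water
Tidal range = 1.91 - (0.26)
Tidal range = 1.65 m

1.65


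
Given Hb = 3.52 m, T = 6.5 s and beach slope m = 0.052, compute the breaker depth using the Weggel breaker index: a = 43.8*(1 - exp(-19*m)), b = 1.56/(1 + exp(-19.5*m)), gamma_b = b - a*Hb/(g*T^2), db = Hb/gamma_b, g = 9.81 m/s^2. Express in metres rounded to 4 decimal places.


a = 43.8 * (1 - exp(-19 * m))
exp(-19 * 0.052) = exp(-0.9880) = 0.372321
a = 43.8 * (1 - 0.372321) = 27.492358
b = 1.56 / (1 + exp(-19.5 * m))
exp(-19.5 * 0.052) = exp(-1.0140) = 0.362765
b = 1.56 / (1 + 0.362765) = 1.144731
Hb / (g * T^2) = 3.52 / (9.81 * 6.5^2) = 3.52 / 414.4725 = 0.00849272
gamma_b = b - a * Hb/(g*T^2) = 1.144731 - 27.492358 * 0.00849272 = 0.911246
db = Hb / gamma_b = 3.52 / 0.911246
db = 3.8628 m

3.8628


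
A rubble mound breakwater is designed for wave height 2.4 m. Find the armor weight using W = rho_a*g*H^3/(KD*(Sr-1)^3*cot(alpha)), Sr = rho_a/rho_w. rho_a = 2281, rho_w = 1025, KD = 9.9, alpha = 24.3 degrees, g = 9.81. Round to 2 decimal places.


Sr = rho_a / rho_w = 2281 / 1025 = 2.225366
(Sr - 1) = 1.225366
(Sr - 1)^3 = 1.839913
cot(24.3) = 1 / tan(24.3) = 1 / 0.451517 = 2.214754
Numerator = 2281 * 9.81 * 2.4^3 = 309334.2566
Denominator = 9.9 * 1.839913 * 2.214754 = 40.342064
W = 309334.2566 / 40.342064
W = 7667.78 N

7667.78


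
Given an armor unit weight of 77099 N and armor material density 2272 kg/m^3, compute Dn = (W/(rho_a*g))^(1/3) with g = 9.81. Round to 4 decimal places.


V = W / (rho_a * g)
V = 77099 / (2272 * 9.81)
V = 77099 / 22288.32
V = 3.459166 m^3
Dn = V^(1/3) = 3.459166^(1/3)
Dn = 1.5124 m

1.5124


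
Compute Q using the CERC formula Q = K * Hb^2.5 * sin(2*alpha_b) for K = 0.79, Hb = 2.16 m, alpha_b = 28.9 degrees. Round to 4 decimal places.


Q = K * Hb^2.5 * sin(2 * alpha_b)
Hb^2.5 = 2.16^2.5 = 6.857004
sin(2 * 28.9) = sin(57.8) = 0.846193
Q = 0.79 * 6.857004 * 0.846193
Q = 4.5839 m^3/s

4.5839


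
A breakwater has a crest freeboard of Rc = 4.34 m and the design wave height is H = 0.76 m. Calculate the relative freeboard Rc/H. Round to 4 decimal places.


Relative freeboard = Rc / H
= 4.34 / 0.76
= 5.7105

5.7105


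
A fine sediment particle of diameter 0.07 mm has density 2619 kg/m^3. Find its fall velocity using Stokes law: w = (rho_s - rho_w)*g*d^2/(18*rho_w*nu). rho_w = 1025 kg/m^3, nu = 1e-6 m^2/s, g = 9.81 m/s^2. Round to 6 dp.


w = (rho_s - rho_w) * g * d^2 / (18 * rho_w * nu)
d = 0.07 mm = 0.000070 m
rho_s - rho_w = 2619 - 1025 = 1594
Numerator = 1594 * 9.81 * (0.000070)^2 = 0.000076621986
Denominator = 18 * 1025 * 1e-6 = 0.018450
w = 0.004153 m/s

0.004153


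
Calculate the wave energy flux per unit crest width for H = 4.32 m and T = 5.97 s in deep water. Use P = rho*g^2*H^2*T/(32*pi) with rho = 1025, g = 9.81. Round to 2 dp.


P = rho * g^2 * H^2 * T / (32 * pi)
P = 1025 * 9.81^2 * 4.32^2 * 5.97 / (32 * pi)
P = 1025 * 96.2361 * 18.6624 * 5.97 / 100.53096
P = 109321.06 W/m

109321.06


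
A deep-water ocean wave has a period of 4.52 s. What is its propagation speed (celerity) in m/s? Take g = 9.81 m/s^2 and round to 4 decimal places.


We use the deep-water celerity formula:
C = g * T / (2 * pi)
C = 9.81 * 4.52 / (2 * 3.14159...)
C = 44.341200 / 6.283185
C = 7.0571 m/s

7.0571


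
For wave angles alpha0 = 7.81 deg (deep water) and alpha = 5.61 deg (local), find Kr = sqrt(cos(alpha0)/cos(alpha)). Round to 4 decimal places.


Kr = sqrt(cos(alpha0) / cos(alpha))
cos(7.81) = 0.990724
cos(5.61) = 0.995210
Kr = sqrt(0.990724 / 0.995210)
Kr = sqrt(0.995492)
Kr = 0.9977

0.9977


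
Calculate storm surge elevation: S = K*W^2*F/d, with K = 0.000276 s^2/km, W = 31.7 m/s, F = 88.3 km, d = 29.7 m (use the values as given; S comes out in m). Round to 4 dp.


S = K * W^2 * F / d
W^2 = 31.7^2 = 1004.89
S = 0.000276 * 1004.89 * 88.3 / 29.7
Numerator = 0.000276 * 1004.89 * 88.3 = 24.489973
S = 24.489973 / 29.7 = 0.8246 m

0.8246


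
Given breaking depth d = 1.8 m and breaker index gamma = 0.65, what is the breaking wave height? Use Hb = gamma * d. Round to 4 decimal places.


Hb = gamma * d
Hb = 0.65 * 1.8
Hb = 1.1700 m

1.1700


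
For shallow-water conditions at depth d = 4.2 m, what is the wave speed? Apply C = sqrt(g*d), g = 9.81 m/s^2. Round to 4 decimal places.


Using the shallow-water approximation:
C = sqrt(g * d) = sqrt(9.81 * 4.2)
C = sqrt(41.2020)
C = 6.4189 m/s

6.4189


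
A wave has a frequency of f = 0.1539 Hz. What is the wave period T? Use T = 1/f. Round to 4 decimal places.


T = 1 / f
T = 1 / 0.1539
T = 6.4977 s

6.4977


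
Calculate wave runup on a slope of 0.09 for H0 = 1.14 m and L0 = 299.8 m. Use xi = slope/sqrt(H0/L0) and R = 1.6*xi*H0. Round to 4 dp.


xi = slope / sqrt(H0/L0)
H0/L0 = 1.14/299.8 = 0.003803
sqrt(0.003803) = 0.061665
xi = 0.09 / 0.061665 = 1.459506
R = 1.6 * xi * H0 = 1.6 * 1.459506 * 1.14
R = 2.6621 m

2.6621


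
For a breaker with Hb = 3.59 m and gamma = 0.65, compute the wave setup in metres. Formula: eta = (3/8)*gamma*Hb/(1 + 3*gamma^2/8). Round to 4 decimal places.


eta = (3/8) * gamma * Hb / (1 + 3*gamma^2/8)
Numerator = (3/8) * 0.65 * 3.59 = 0.875063
Denominator = 1 + 3*0.65^2/8 = 1 + 0.158438 = 1.158438
eta = 0.875063 / 1.158438
eta = 0.7554 m

0.7554


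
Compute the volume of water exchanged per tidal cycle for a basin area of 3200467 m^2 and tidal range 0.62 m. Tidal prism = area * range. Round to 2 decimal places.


Tidal prism = Area * Tidal range
P = 3200467 * 0.62
P = 1984289.54 m^3

1984289.54


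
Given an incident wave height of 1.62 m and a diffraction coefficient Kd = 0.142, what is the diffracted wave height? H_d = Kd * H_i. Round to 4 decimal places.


H_d = Kd * H_i
H_d = 0.142 * 1.62
H_d = 0.2300 m

0.2300


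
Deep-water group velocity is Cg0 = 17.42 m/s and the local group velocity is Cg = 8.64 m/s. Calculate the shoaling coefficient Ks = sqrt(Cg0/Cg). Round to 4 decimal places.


Ks = sqrt(Cg0 / Cg)
Ks = sqrt(17.42 / 8.64)
Ks = sqrt(2.0162)
Ks = 1.4199

1.4199


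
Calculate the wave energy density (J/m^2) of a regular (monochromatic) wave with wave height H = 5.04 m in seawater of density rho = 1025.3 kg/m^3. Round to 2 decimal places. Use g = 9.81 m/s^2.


E = (1/8) * rho * g * H^2
E = (1/8) * 1025.3 * 9.81 * 5.04^2
E = 0.125 * 1025.3 * 9.81 * 25.4016
E = 31936.77 J/m^2

31936.77


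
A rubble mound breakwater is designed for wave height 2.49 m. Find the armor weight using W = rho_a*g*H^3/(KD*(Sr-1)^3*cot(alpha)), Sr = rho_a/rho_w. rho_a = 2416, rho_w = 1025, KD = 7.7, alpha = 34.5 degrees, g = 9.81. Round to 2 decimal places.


Sr = rho_a / rho_w = 2416 / 1025 = 2.357073
(Sr - 1) = 1.357073
(Sr - 1)^3 = 2.499251
cot(34.5) = 1 / tan(34.5) = 1 / 0.687281 = 1.455009
Numerator = 2416 * 9.81 * 2.49^3 = 365901.3220
Denominator = 7.7 * 2.499251 * 1.455009 = 28.000527
W = 365901.3220 / 28.000527
W = 13067.66 N

13067.66


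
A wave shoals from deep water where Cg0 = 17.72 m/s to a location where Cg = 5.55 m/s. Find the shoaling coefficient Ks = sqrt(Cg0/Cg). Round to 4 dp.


Ks = sqrt(Cg0 / Cg)
Ks = sqrt(17.72 / 5.55)
Ks = sqrt(3.1928)
Ks = 1.7868

1.7868


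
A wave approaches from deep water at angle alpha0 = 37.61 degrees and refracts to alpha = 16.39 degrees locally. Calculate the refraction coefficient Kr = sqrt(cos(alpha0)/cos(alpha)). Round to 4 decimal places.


Kr = sqrt(cos(alpha0) / cos(alpha))
cos(37.61) = 0.792183
cos(16.39) = 0.959363
Kr = sqrt(0.792183 / 0.959363)
Kr = sqrt(0.825738)
Kr = 0.9087

0.9087


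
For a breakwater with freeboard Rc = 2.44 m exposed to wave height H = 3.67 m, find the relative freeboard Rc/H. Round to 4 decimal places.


Relative freeboard = Rc / H
= 2.44 / 3.67
= 0.6649

0.6649


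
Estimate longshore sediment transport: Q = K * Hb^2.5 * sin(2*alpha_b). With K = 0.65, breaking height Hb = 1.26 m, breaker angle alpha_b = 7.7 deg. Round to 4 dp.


Q = K * Hb^2.5 * sin(2 * alpha_b)
Hb^2.5 = 1.26^2.5 = 1.782077
sin(2 * 7.7) = sin(15.4) = 0.265556
Q = 0.65 * 1.782077 * 0.265556
Q = 0.3076 m^3/s

0.3076


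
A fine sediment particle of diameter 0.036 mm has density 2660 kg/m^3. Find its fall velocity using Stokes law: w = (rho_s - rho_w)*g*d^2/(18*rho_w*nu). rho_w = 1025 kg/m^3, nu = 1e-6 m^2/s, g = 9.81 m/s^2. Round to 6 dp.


w = (rho_s - rho_w) * g * d^2 / (18 * rho_w * nu)
d = 0.036 mm = 0.000036 m
rho_s - rho_w = 2660 - 1025 = 1635
Numerator = 1635 * 9.81 * (0.000036)^2 = 0.000020786998
Denominator = 18 * 1025 * 1e-6 = 0.018450
w = 0.001127 m/s

0.001127


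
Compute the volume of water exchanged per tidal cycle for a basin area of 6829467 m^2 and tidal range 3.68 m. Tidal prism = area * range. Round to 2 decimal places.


Tidal prism = Area * Tidal range
P = 6829467 * 3.68
P = 25132438.56 m^3

25132438.56


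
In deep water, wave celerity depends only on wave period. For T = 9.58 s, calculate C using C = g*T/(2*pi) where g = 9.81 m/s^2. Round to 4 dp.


We use the deep-water celerity formula:
C = g * T / (2 * pi)
C = 9.81 * 9.58 / (2 * 3.14159...)
C = 93.979800 / 6.283185
C = 14.9573 m/s

14.9573


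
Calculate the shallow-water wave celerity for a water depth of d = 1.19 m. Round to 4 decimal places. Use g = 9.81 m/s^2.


Using the shallow-water approximation:
C = sqrt(g * d) = sqrt(9.81 * 1.19)
C = sqrt(11.6739)
C = 3.4167 m/s

3.4167


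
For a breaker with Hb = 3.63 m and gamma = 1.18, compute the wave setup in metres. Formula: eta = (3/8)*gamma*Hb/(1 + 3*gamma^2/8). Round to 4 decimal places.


eta = (3/8) * gamma * Hb / (1 + 3*gamma^2/8)
Numerator = (3/8) * 1.18 * 3.63 = 1.606275
Denominator = 1 + 3*1.18^2/8 = 1 + 0.522150 = 1.522150
eta = 1.606275 / 1.522150
eta = 1.0553 m

1.0553


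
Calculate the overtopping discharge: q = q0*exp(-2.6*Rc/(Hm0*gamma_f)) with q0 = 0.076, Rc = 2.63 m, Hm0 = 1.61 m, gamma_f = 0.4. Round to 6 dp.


q = q0 * exp(-2.6 * Rc / (Hm0 * gamma_f))
Exponent = -2.6 * 2.63 / (1.61 * 0.4)
= -2.6 * 2.63 / 0.6440
= -10.618012
exp(-10.618012) = 0.000024
q = 0.076 * 0.000024
q = 0.000002 m^3/s/m

0.000002


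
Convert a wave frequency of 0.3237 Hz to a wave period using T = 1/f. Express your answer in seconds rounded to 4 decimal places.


T = 1 / f
T = 1 / 0.3237
T = 3.0893 s

3.0893


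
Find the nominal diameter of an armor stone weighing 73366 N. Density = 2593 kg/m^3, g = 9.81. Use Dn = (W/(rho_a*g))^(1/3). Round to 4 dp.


V = W / (rho_a * g)
V = 73366 / (2593 * 9.81)
V = 73366 / 25437.33
V = 2.884186 m^3
Dn = V^(1/3) = 2.884186^(1/3)
Dn = 1.4234 m

1.4234


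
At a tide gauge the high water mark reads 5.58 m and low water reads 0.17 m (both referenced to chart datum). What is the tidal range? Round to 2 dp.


Tidal range = High water - Low water
Tidal range = 5.58 - (0.17)
Tidal range = 5.41 m

5.41


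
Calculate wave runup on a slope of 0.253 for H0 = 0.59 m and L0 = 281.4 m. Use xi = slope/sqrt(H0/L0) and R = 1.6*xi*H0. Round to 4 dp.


xi = slope / sqrt(H0/L0)
H0/L0 = 0.59/281.4 = 0.002097
sqrt(0.002097) = 0.045789
xi = 0.253 / 0.045789 = 5.525309
R = 1.6 * xi * H0 = 1.6 * 5.525309 * 0.59
R = 5.2159 m

5.2159


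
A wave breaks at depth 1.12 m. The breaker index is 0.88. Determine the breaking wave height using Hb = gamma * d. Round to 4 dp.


Hb = gamma * d
Hb = 0.88 * 1.12
Hb = 0.9856 m

0.9856


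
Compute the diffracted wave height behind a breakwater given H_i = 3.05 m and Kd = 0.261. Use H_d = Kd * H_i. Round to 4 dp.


H_d = Kd * H_i
H_d = 0.261 * 3.05
H_d = 0.7961 m

0.7961


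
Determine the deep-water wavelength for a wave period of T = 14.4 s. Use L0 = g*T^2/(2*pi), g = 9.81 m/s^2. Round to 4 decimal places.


L0 = g * T^2 / (2 * pi)
L0 = 9.81 * 14.4^2 / (2 * pi)
L0 = 9.81 * 207.3600 / 6.28319
L0 = 2034.2016 / 6.28319
L0 = 323.7532 m

323.7532


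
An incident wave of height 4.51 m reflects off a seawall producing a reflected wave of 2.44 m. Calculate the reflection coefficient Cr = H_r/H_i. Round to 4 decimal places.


Cr = H_r / H_i
Cr = 2.44 / 4.51
Cr = 0.5410

0.5410


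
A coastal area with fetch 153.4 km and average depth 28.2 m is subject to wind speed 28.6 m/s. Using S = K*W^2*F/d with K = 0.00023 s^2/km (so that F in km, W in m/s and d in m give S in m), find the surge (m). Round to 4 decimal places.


S = K * W^2 * F / d
W^2 = 28.6^2 = 817.96
S = 0.00023 * 817.96 * 153.4 / 28.2
Numerator = 0.00023 * 817.96 * 153.4 = 28.859265
S = 28.859265 / 28.2 = 1.0234 m

1.0234


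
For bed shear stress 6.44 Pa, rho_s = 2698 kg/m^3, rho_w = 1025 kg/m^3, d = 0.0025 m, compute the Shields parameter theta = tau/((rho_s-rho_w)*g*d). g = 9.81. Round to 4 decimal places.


theta = tau / ((rho_s - rho_w) * g * d)
rho_s - rho_w = 2698 - 1025 = 1673
Denominator = 1673 * 9.81 * 0.0025 = 41.030325
theta = 6.44 / 41.030325
theta = 0.1570

0.1570


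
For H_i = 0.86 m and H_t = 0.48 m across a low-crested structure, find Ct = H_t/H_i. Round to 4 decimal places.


Ct = H_t / H_i
Ct = 0.48 / 0.86
Ct = 0.5581

0.5581


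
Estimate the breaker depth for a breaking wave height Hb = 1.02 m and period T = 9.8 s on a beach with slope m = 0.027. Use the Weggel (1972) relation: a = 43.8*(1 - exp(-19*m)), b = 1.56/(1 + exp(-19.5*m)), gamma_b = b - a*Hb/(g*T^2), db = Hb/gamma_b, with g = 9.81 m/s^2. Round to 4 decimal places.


a = 43.8 * (1 - exp(-19 * m))
exp(-19 * 0.027) = exp(-0.5130) = 0.598697
a = 43.8 * (1 - 0.598697) = 17.577081
b = 1.56 / (1 + exp(-19.5 * m))
exp(-19.5 * 0.027) = exp(-0.5265) = 0.590669
b = 1.56 / (1 + 0.590669) = 0.980720
Hb / (g * T^2) = 1.02 / (9.81 * 9.8^2) = 1.02 / 942.1524 = 0.00108263
gamma_b = b - a * Hb/(g*T^2) = 0.980720 - 17.577081 * 0.00108263 = 0.961690
db = Hb / gamma_b = 1.02 / 0.961690
db = 1.0606 m

1.0606


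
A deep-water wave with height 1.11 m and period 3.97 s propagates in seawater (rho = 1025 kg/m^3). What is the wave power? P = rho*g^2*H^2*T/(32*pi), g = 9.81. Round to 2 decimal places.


P = rho * g^2 * H^2 * T / (32 * pi)
P = 1025 * 9.81^2 * 1.11^2 * 3.97 / (32 * pi)
P = 1025 * 96.2361 * 1.2321 * 3.97 / 100.53096
P = 4799.53 W/m

4799.53


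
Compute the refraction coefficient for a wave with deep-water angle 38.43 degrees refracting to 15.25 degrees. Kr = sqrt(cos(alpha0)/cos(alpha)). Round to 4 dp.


Kr = sqrt(cos(alpha0) / cos(alpha))
cos(38.43) = 0.783368
cos(15.25) = 0.964787
Kr = sqrt(0.783368 / 0.964787)
Kr = sqrt(0.811959)
Kr = 0.9011

0.9011


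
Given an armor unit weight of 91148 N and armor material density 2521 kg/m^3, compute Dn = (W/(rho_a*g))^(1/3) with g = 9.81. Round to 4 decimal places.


V = W / (rho_a * g)
V = 91148 / (2521 * 9.81)
V = 91148 / 24731.01
V = 3.685575 m^3
Dn = V^(1/3) = 3.685575^(1/3)
Dn = 1.5447 m

1.5447


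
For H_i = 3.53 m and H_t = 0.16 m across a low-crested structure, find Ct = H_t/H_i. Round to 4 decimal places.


Ct = H_t / H_i
Ct = 0.16 / 3.53
Ct = 0.0453

0.0453


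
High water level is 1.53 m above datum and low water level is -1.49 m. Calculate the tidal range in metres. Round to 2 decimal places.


Tidal range = High water - Low water
Tidal range = 1.53 - (-1.49)
Tidal range = 3.02 m

3.02


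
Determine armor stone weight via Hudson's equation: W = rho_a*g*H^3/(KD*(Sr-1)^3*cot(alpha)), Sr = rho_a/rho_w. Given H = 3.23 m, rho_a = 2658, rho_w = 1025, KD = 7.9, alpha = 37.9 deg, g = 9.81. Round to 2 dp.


Sr = rho_a / rho_w = 2658 / 1025 = 2.593171
(Sr - 1) = 1.593171
(Sr - 1)^3 = 4.043775
cot(37.9) = 1 / tan(37.9) = 1 / 0.778479 = 1.284557
Numerator = 2658 * 9.81 * 3.23^3 = 878681.6381
Denominator = 7.9 * 4.043775 * 1.284557 = 41.036214
W = 878681.6381 / 41.036214
W = 21412.35 N

21412.35


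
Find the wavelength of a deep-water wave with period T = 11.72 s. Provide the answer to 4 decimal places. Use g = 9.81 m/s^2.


L0 = g * T^2 / (2 * pi)
L0 = 9.81 * 11.72^2 / (2 * pi)
L0 = 9.81 * 137.3584 / 6.28319
L0 = 1347.4859 / 6.28319
L0 = 214.4590 m

214.4590


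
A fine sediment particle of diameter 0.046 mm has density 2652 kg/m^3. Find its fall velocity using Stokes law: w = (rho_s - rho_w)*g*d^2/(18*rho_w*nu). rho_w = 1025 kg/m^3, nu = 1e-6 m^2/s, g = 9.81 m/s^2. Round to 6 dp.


w = (rho_s - rho_w) * g * d^2 / (18 * rho_w * nu)
d = 0.046 mm = 0.000046 m
rho_s - rho_w = 2652 - 1025 = 1627
Numerator = 1627 * 9.81 * (0.000046)^2 = 0.000033773201
Denominator = 18 * 1025 * 1e-6 = 0.018450
w = 0.001831 m/s

0.001831


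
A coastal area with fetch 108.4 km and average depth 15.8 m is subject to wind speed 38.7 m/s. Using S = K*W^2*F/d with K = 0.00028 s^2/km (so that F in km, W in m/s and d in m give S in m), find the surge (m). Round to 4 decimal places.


S = K * W^2 * F / d
W^2 = 38.7^2 = 1497.69
S = 0.00028 * 1497.69 * 108.4 / 15.8
Numerator = 0.00028 * 1497.69 * 108.4 = 45.457887
S = 45.457887 / 15.8 = 2.8771 m

2.8771


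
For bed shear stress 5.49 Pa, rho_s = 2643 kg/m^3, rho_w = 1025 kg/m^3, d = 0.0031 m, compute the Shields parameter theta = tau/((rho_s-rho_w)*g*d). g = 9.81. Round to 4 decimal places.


theta = tau / ((rho_s - rho_w) * g * d)
rho_s - rho_w = 2643 - 1025 = 1618
Denominator = 1618 * 9.81 * 0.0031 = 49.204998
theta = 5.49 / 49.204998
theta = 0.1116

0.1116


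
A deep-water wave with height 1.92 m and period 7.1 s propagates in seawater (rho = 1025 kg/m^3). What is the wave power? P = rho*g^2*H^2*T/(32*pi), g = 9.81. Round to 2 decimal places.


P = rho * g^2 * H^2 * T / (32 * pi)
P = 1025 * 9.81^2 * 1.92^2 * 7.1 / (32 * pi)
P = 1025 * 96.2361 * 3.6864 * 7.1 / 100.53096
P = 25681.64 W/m

25681.64


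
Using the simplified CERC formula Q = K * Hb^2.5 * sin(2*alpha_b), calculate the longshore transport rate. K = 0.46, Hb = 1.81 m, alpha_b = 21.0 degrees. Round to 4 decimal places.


Q = K * Hb^2.5 * sin(2 * alpha_b)
Hb^2.5 = 1.81^2.5 = 4.407542
sin(2 * 21.0) = sin(42.0) = 0.669131
Q = 0.46 * 4.407542 * 0.669131
Q = 1.3566 m^3/s

1.3566


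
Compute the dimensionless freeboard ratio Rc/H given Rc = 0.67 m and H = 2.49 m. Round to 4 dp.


Relative freeboard = Rc / H
= 0.67 / 2.49
= 0.2691

0.2691


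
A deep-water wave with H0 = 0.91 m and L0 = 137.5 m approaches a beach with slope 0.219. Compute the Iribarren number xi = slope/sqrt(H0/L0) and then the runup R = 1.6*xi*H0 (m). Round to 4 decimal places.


xi = slope / sqrt(H0/L0)
H0/L0 = 0.91/137.5 = 0.006618
sqrt(0.006618) = 0.081352
xi = 0.219 / 0.081352 = 2.691998
R = 1.6 * xi * H0 = 1.6 * 2.691998 * 0.91
R = 3.9195 m

3.9195


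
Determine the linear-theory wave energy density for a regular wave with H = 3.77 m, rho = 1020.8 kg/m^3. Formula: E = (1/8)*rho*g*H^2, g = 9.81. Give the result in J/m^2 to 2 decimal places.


E = (1/8) * rho * g * H^2
E = (1/8) * 1020.8 * 9.81 * 3.77^2
E = 0.125 * 1020.8 * 9.81 * 14.2129
E = 17791.08 J/m^2

17791.08


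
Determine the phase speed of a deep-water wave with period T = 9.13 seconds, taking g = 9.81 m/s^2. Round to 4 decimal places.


We use the deep-water celerity formula:
C = g * T / (2 * pi)
C = 9.81 * 9.13 / (2 * 3.14159...)
C = 89.565300 / 6.283185
C = 14.2548 m/s

14.2548


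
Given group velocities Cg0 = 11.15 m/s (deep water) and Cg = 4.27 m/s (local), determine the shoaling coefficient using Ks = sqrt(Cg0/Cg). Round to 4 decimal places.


Ks = sqrt(Cg0 / Cg)
Ks = sqrt(11.15 / 4.27)
Ks = sqrt(2.6112)
Ks = 1.6159

1.6159


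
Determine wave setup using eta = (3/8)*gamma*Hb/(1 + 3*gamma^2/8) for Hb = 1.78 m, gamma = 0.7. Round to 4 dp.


eta = (3/8) * gamma * Hb / (1 + 3*gamma^2/8)
Numerator = (3/8) * 0.7 * 1.78 = 0.467250
Denominator = 1 + 3*0.7^2/8 = 1 + 0.183750 = 1.183750
eta = 0.467250 / 1.183750
eta = 0.3947 m

0.3947


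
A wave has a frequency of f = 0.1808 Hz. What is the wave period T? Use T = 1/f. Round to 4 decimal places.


T = 1 / f
T = 1 / 0.1808
T = 5.5310 s

5.5310


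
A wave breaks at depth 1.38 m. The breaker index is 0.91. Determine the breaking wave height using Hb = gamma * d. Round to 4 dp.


Hb = gamma * d
Hb = 0.91 * 1.38
Hb = 1.2558 m

1.2558


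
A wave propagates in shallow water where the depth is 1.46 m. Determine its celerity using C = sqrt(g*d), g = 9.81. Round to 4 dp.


Using the shallow-water approximation:
C = sqrt(g * d) = sqrt(9.81 * 1.46)
C = sqrt(14.3226)
C = 3.7845 m/s

3.7845


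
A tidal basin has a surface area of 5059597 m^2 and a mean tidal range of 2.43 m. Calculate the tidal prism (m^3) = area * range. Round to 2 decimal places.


Tidal prism = Area * Tidal range
P = 5059597 * 2.43
P = 12294820.71 m^3

12294820.71


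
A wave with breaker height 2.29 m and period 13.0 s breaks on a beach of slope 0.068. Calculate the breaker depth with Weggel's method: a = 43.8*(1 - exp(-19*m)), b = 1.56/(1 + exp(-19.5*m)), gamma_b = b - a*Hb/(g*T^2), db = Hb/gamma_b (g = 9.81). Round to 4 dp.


a = 43.8 * (1 - exp(-19 * m))
exp(-19 * 0.068) = exp(-1.2920) = 0.274721
a = 43.8 * (1 - 0.274721) = 31.767229
b = 1.56 / (1 + exp(-19.5 * m))
exp(-19.5 * 0.068) = exp(-1.3260) = 0.265537
b = 1.56 / (1 + 0.265537) = 1.232678
Hb / (g * T^2) = 2.29 / (9.81 * 13.0^2) = 2.29 / 1657.8900 = 0.00138127
gamma_b = b - a * Hb/(g*T^2) = 1.232678 - 31.767229 * 0.00138127 = 1.188799
db = Hb / gamma_b = 2.29 / 1.188799
db = 1.9263 m

1.9263


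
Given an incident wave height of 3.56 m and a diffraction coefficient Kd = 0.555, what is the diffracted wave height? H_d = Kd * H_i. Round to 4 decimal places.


H_d = Kd * H_i
H_d = 0.555 * 3.56
H_d = 1.9758 m

1.9758


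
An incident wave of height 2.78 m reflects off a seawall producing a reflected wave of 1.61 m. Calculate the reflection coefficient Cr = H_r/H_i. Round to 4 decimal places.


Cr = H_r / H_i
Cr = 1.61 / 2.78
Cr = 0.5791

0.5791


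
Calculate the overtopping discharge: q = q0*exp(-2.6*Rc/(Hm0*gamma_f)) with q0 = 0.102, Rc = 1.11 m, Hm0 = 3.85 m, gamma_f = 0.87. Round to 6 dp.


q = q0 * exp(-2.6 * Rc / (Hm0 * gamma_f))
Exponent = -2.6 * 1.11 / (3.85 * 0.87)
= -2.6 * 1.11 / 3.3495
= -0.861621
exp(-0.861621) = 0.422477
q = 0.102 * 0.422477
q = 0.043093 m^3/s/m

0.043093


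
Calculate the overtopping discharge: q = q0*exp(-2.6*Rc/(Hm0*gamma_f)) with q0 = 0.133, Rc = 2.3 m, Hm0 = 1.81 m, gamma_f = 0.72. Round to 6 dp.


q = q0 * exp(-2.6 * Rc / (Hm0 * gamma_f))
Exponent = -2.6 * 2.3 / (1.81 * 0.72)
= -2.6 * 2.3 / 1.3032
= -4.588705
exp(-4.588705) = 0.010166
q = 0.133 * 0.010166
q = 0.001352 m^3/s/m

0.001352


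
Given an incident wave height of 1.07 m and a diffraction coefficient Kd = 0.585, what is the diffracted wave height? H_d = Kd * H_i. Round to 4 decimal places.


H_d = Kd * H_i
H_d = 0.585 * 1.07
H_d = 0.6260 m

0.6260


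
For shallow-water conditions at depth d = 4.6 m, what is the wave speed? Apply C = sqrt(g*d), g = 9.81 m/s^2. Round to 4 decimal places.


Using the shallow-water approximation:
C = sqrt(g * d) = sqrt(9.81 * 4.6)
C = sqrt(45.1260)
C = 6.7176 m/s

6.7176


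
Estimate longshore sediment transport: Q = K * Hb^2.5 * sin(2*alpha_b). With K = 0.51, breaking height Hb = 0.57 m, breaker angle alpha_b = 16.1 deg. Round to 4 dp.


Q = K * Hb^2.5 * sin(2 * alpha_b)
Hb^2.5 = 0.57^2.5 = 0.245294
sin(2 * 16.1) = sin(32.2) = 0.532876
Q = 0.51 * 0.245294 * 0.532876
Q = 0.0667 m^3/s

0.0667


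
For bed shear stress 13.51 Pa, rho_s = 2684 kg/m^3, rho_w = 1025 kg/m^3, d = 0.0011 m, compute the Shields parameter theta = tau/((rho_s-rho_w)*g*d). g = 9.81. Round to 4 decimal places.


theta = tau / ((rho_s - rho_w) * g * d)
rho_s - rho_w = 2684 - 1025 = 1659
Denominator = 1659 * 9.81 * 0.0011 = 17.902269
theta = 13.51 / 17.902269
theta = 0.7547

0.7547


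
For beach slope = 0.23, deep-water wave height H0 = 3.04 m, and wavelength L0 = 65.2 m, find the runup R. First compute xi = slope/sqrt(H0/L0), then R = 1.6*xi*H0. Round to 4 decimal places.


xi = slope / sqrt(H0/L0)
H0/L0 = 3.04/65.2 = 0.046626
sqrt(0.046626) = 0.215930
xi = 0.23 / 0.215930 = 1.065160
R = 1.6 * xi * H0 = 1.6 * 1.065160 * 3.04
R = 5.1809 m

5.1809


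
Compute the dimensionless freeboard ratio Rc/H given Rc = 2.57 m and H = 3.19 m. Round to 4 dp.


Relative freeboard = Rc / H
= 2.57 / 3.19
= 0.8056

0.8056


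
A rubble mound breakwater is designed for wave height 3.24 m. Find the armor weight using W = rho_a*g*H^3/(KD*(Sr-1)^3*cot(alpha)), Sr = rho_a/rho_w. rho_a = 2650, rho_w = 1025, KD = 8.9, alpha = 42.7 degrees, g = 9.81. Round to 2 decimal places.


Sr = rho_a / rho_w = 2650 / 1025 = 2.585366
(Sr - 1) = 1.585366
(Sr - 1)^3 = 3.984635
cot(42.7) = 1 / tan(42.7) = 1 / 0.922773 = 1.083690
Numerator = 2650 * 9.81 * 3.24^3 = 884198.7812
Denominator = 8.9 * 3.984635 * 1.083690 = 38.431154
W = 884198.7812 / 38.431154
W = 23007.34 N

23007.34


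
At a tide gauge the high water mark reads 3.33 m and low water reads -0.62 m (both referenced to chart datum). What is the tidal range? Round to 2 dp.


Tidal range = High water - Low water
Tidal range = 3.33 - (-0.62)
Tidal range = 3.95 m

3.95


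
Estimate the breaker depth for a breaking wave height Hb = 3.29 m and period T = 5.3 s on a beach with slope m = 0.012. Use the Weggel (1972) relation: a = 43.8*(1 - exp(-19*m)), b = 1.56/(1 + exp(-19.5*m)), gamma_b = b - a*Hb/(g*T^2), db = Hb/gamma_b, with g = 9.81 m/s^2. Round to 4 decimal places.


a = 43.8 * (1 - exp(-19 * m))
exp(-19 * 0.012) = exp(-0.2280) = 0.796124
a = 43.8 * (1 - 0.796124) = 8.929757
b = 1.56 / (1 + exp(-19.5 * m))
exp(-19.5 * 0.012) = exp(-0.2340) = 0.791362
b = 1.56 / (1 + 0.791362) = 0.870846
Hb / (g * T^2) = 3.29 / (9.81 * 5.3^2) = 3.29 / 275.5629 = 0.01193920
gamma_b = b - a * Hb/(g*T^2) = 0.870846 - 8.929757 * 0.01193920 = 0.764232
db = Hb / gamma_b = 3.29 / 0.764232
db = 4.3050 m

4.3050


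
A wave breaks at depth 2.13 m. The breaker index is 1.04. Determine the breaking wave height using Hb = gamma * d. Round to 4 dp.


Hb = gamma * d
Hb = 1.04 * 2.13
Hb = 2.2152 m

2.2152


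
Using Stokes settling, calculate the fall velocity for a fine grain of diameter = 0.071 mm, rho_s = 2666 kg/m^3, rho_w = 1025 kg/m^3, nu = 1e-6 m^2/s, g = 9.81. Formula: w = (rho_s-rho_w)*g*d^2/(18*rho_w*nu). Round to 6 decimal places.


w = (rho_s - rho_w) * g * d^2 / (18 * rho_w * nu)
d = 0.071 mm = 0.000071 m
rho_s - rho_w = 2666 - 1025 = 1641
Numerator = 1641 * 9.81 * (0.000071)^2 = 0.000081151077
Denominator = 18 * 1025 * 1e-6 = 0.018450
w = 0.004398 m/s

0.004398


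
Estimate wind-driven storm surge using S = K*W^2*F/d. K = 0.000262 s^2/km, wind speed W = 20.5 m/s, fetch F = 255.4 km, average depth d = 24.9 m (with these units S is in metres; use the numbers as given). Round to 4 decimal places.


S = K * W^2 * F / d
W^2 = 20.5^2 = 420.25
S = 0.000262 * 420.25 * 255.4 / 24.9
Numerator = 0.000262 * 420.25 * 255.4 = 28.120945
S = 28.120945 / 24.9 = 1.1294 m

1.1294


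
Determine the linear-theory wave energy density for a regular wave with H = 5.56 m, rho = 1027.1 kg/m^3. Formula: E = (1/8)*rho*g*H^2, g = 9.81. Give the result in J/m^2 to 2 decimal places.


E = (1/8) * rho * g * H^2
E = (1/8) * 1027.1 * 9.81 * 5.56^2
E = 0.125 * 1027.1 * 9.81 * 30.9136
E = 38935.10 J/m^2

38935.10


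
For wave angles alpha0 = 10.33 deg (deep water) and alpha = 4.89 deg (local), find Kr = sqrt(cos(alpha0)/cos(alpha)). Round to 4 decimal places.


Kr = sqrt(cos(alpha0) / cos(alpha))
cos(10.33) = 0.983791
cos(4.89) = 0.996360
Kr = sqrt(0.983791 / 0.996360)
Kr = sqrt(0.987385)
Kr = 0.9937

0.9937


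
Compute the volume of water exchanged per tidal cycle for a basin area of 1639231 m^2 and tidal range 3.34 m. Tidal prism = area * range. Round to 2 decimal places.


Tidal prism = Area * Tidal range
P = 1639231 * 3.34
P = 5475031.54 m^3

5475031.54


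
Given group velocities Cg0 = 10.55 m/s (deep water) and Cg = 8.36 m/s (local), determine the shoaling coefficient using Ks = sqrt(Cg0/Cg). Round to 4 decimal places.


Ks = sqrt(Cg0 / Cg)
Ks = sqrt(10.55 / 8.36)
Ks = sqrt(1.2620)
Ks = 1.1234

1.1234


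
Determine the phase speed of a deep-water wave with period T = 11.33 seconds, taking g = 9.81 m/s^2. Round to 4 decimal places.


We use the deep-water celerity formula:
C = g * T / (2 * pi)
C = 9.81 * 11.33 / (2 * 3.14159...)
C = 111.147300 / 6.283185
C = 17.6896 m/s

17.6896


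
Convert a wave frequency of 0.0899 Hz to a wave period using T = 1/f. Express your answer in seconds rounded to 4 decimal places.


T = 1 / f
T = 1 / 0.0899
T = 11.1235 s

11.1235


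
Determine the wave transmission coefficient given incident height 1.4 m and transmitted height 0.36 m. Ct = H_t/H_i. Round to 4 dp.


Ct = H_t / H_i
Ct = 0.36 / 1.4
Ct = 0.2571

0.2571


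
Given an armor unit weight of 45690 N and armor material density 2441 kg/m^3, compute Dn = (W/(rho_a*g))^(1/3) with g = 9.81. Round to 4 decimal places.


V = W / (rho_a * g)
V = 45690 / (2441 * 9.81)
V = 45690 / 23946.21
V = 1.908026 m^3
Dn = V^(1/3) = 1.908026^(1/3)
Dn = 1.2403 m

1.2403


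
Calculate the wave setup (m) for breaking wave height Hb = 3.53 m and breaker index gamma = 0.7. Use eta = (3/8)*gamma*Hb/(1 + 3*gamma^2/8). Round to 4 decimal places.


eta = (3/8) * gamma * Hb / (1 + 3*gamma^2/8)
Numerator = (3/8) * 0.7 * 3.53 = 0.926625
Denominator = 1 + 3*0.7^2/8 = 1 + 0.183750 = 1.183750
eta = 0.926625 / 1.183750
eta = 0.7828 m

0.7828


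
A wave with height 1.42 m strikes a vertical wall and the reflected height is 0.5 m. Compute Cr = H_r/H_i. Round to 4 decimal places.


Cr = H_r / H_i
Cr = 0.5 / 1.42
Cr = 0.3521

0.3521


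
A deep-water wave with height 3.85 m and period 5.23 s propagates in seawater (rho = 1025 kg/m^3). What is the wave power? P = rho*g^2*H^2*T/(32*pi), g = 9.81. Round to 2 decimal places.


P = rho * g^2 * H^2 * T / (32 * pi)
P = 1025 * 9.81^2 * 3.85^2 * 5.23 / (32 * pi)
P = 1025 * 96.2361 * 14.8225 * 5.23 / 100.53096
P = 76065.05 W/m

76065.05


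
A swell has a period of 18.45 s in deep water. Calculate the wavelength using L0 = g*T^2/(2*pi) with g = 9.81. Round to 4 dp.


L0 = g * T^2 / (2 * pi)
L0 = 9.81 * 18.45^2 / (2 * pi)
L0 = 9.81 * 340.4025 / 6.28319
L0 = 3339.3485 / 6.28319
L0 = 531.4738 m

531.4738


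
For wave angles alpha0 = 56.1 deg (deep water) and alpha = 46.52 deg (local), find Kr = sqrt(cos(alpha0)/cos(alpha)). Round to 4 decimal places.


Kr = sqrt(cos(alpha0) / cos(alpha))
cos(56.1) = 0.557745
cos(46.52) = 0.688101
Kr = sqrt(0.557745 / 0.688101)
Kr = sqrt(0.810557)
Kr = 0.9003

0.9003


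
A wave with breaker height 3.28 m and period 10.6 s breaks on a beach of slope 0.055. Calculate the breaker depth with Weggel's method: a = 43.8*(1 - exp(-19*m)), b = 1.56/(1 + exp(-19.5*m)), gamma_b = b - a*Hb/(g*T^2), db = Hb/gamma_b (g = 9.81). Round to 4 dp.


a = 43.8 * (1 - exp(-19 * m))
exp(-19 * 0.055) = exp(-1.0450) = 0.351692
a = 43.8 * (1 - 0.351692) = 28.395898
b = 1.56 / (1 + exp(-19.5 * m))
exp(-19.5 * 0.055) = exp(-1.0725) = 0.342152
b = 1.56 / (1 + 0.342152) = 1.162312
Hb / (g * T^2) = 3.28 / (9.81 * 10.6^2) = 3.28 / 1102.2516 = 0.00297573
gamma_b = b - a * Hb/(g*T^2) = 1.162312 - 28.395898 * 0.00297573 = 1.077814
db = Hb / gamma_b = 3.28 / 1.077814
db = 3.0432 m

3.0432


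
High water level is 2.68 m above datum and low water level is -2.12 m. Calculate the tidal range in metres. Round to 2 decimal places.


Tidal range = High water - Low water
Tidal range = 2.68 - (-2.12)
Tidal range = 4.80 m

4.80


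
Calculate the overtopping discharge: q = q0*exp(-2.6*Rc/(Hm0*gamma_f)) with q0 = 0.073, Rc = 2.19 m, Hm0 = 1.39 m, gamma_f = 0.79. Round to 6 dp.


q = q0 * exp(-2.6 * Rc / (Hm0 * gamma_f))
Exponent = -2.6 * 2.19 / (1.39 * 0.79)
= -2.6 * 2.19 / 1.0981
= -5.185320
exp(-5.185320) = 0.005598
q = 0.073 * 0.005598
q = 0.000409 m^3/s/m

0.000409


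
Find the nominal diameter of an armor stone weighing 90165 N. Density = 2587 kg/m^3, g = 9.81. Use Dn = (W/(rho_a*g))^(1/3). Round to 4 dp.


V = W / (rho_a * g)
V = 90165 / (2587 * 9.81)
V = 90165 / 25378.47
V = 3.552815 m^3
Dn = V^(1/3) = 3.552815^(1/3)
Dn = 1.5259 m

1.5259


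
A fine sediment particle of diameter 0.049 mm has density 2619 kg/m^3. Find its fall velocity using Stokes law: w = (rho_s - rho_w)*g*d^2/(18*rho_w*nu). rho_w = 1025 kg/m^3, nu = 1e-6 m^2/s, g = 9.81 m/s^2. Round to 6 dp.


w = (rho_s - rho_w) * g * d^2 / (18 * rho_w * nu)
d = 0.049 mm = 0.000049 m
rho_s - rho_w = 2619 - 1025 = 1594
Numerator = 1594 * 9.81 * (0.000049)^2 = 0.000037544773
Denominator = 18 * 1025 * 1e-6 = 0.018450
w = 0.002035 m/s

0.002035


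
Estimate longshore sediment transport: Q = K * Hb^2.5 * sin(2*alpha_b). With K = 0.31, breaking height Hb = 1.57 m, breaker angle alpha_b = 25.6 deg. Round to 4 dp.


Q = K * Hb^2.5 * sin(2 * alpha_b)
Hb^2.5 = 1.57^2.5 = 3.088511
sin(2 * 25.6) = sin(51.2) = 0.779338
Q = 0.31 * 3.088511 * 0.779338
Q = 0.7462 m^3/s

0.7462


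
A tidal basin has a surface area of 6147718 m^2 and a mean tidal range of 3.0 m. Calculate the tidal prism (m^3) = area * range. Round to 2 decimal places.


Tidal prism = Area * Tidal range
P = 6147718 * 3.0
P = 18443154.00 m^3

18443154.00


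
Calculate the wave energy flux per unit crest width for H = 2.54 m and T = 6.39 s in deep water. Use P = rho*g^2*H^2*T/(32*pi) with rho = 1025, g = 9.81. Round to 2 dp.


P = rho * g^2 * H^2 * T / (32 * pi)
P = 1025 * 9.81^2 * 2.54^2 * 6.39 / (32 * pi)
P = 1025 * 96.2361 * 6.4516 * 6.39 / 100.53096
P = 40451.10 W/m

40451.10


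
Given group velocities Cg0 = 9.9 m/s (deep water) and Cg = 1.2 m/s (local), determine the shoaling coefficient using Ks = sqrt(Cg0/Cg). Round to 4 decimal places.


Ks = sqrt(Cg0 / Cg)
Ks = sqrt(9.9 / 1.2)
Ks = sqrt(8.2500)
Ks = 2.8723

2.8723


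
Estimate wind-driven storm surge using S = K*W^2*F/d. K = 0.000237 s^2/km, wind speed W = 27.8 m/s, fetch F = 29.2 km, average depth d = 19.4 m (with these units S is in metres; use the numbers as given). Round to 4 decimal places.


S = K * W^2 * F / d
W^2 = 27.8^2 = 772.84
S = 0.000237 * 772.84 * 29.2 / 19.4
Numerator = 0.000237 * 772.84 * 29.2 = 5.348362
S = 5.348362 / 19.4 = 0.2757 m

0.2757


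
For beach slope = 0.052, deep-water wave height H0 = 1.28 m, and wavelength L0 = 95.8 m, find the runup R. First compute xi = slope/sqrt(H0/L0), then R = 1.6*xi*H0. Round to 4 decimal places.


xi = slope / sqrt(H0/L0)
H0/L0 = 1.28/95.8 = 0.013361
sqrt(0.013361) = 0.115591
xi = 0.052 / 0.115591 = 0.449864
R = 1.6 * xi * H0 = 1.6 * 0.449864 * 1.28
R = 0.9213 m

0.9213


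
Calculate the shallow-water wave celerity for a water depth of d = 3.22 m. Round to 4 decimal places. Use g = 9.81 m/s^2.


Using the shallow-water approximation:
C = sqrt(g * d) = sqrt(9.81 * 3.22)
C = sqrt(31.5882)
C = 5.6203 m/s

5.6203


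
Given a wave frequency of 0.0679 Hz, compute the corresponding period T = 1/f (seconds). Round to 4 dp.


T = 1 / f
T = 1 / 0.0679
T = 14.7275 s

14.7275


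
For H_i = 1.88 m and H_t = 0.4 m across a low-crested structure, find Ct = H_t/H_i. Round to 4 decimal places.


Ct = H_t / H_i
Ct = 0.4 / 1.88
Ct = 0.2128

0.2128


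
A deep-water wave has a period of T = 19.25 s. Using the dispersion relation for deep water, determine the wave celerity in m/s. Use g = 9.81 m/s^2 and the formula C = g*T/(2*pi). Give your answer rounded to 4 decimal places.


We use the deep-water celerity formula:
C = g * T / (2 * pi)
C = 9.81 * 19.25 / (2 * 3.14159...)
C = 188.842500 / 6.283185
C = 30.0552 m/s

30.0552


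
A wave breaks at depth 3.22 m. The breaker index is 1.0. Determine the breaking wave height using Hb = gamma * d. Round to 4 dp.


Hb = gamma * d
Hb = 1.0 * 3.22
Hb = 3.2200 m

3.2200


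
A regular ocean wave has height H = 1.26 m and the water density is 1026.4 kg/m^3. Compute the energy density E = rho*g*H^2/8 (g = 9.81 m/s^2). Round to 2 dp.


E = (1/8) * rho * g * H^2
E = (1/8) * 1026.4 * 9.81 * 1.26^2
E = 0.125 * 1026.4 * 9.81 * 1.5876
E = 1998.19 J/m^2

1998.19


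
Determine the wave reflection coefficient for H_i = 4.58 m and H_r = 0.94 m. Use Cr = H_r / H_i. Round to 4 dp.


Cr = H_r / H_i
Cr = 0.94 / 4.58
Cr = 0.2052

0.2052


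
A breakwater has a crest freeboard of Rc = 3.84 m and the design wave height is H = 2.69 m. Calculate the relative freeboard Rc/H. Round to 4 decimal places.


Relative freeboard = Rc / H
= 3.84 / 2.69
= 1.4275

1.4275


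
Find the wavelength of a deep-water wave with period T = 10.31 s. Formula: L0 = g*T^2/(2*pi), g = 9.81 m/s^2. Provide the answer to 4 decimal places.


L0 = g * T^2 / (2 * pi)
L0 = 9.81 * 10.31^2 / (2 * pi)
L0 = 9.81 * 106.2961 / 6.28319
L0 = 1042.7647 / 6.28319
L0 = 165.9612 m

165.9612


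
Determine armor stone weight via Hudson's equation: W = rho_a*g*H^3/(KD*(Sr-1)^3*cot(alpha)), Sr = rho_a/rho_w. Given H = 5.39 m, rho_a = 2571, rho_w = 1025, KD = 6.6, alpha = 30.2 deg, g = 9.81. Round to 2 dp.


Sr = rho_a / rho_w = 2571 / 1025 = 2.508293
(Sr - 1) = 1.508293
(Sr - 1)^3 = 3.431286
cot(30.2) = 1 / tan(30.2) = 1 / 0.582014 = 1.718172
Numerator = 2571 * 9.81 * 5.39^3 = 3949456.9073
Denominator = 6.6 * 3.431286 * 1.718172 = 38.910557
W = 3949456.9073 / 38.910557
W = 101500.91 N

101500.91
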